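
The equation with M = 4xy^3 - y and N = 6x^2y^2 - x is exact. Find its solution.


Check exactness: ∂M/∂y = 12xy^2 - 1 and ∂N/∂x = 12xy^2 - 1; equal, so the equation is exact.
Integrate M with respect to x (treating y as constant): ∫M dx = 2x^2y^3 - xy + h(y).
Differentiate w.r.t. y and set equal to N: all terms match, so h'(y) = 0 and h is a constant absorbed into C.
General solution: 2x^2y^3 - xy = C.


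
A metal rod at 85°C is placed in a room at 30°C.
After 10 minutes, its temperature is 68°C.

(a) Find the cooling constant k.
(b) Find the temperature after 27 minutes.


Newton's law: T(t) = T_a + (T₀ - T_a)e^(-kt).
(a) Use T(10) = 68: (68 - 30)/(85 - 30) = e^(-k·10), so k = -ln(0.691)/10 ≈ 0.0370.
(b) Apply k to t = 27: T(27) = 30 + (55)e^(-0.998) ≈ 50.3°C.


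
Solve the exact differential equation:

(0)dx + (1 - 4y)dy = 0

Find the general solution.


Check exactness: ∂M/∂y = 0 and ∂N/∂x = 0; equal, so the equation is exact.
Integrate M with respect to x (treating y as constant): ∫M dx = 0 + h(y).
Differentiate w.r.t. y and set equal to N: the x-dependent terms already match, leaving h'(y) = 1 - 4y. Integrate: h(y) = y - 2y^2.
So F(x,y) = y - 2y^2.
General solution: y - 2y^2 = C.


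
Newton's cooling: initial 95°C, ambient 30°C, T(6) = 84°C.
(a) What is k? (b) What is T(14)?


Newton's law: T(t) = T_a + (T₀ - T_a)e^(-kt).
(a) Use T(6) = 84: (84 - 30)/(95 - 30) = e^(-k·6), so k = -ln(0.831)/6 ≈ 0.0309.
(b) Apply k to t = 14: T(14) = 30 + (65)e^(-0.433) ≈ 72.2°C.


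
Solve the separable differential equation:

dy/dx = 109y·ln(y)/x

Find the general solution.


Separate: dy/[y ln(y)] = 109 dx/x.
Substitute u = ln(y): du/u = 109 dx/x.
Integrate: ln|ln(y)| = 109ln|x| + C₀, hence ln(y) = C·x^109.


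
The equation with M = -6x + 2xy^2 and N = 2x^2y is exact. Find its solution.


Check exactness: ∂M/∂y = 4xy and ∂N/∂x = 4xy; equal, so the equation is exact.
Integrate M with respect to x (treating y as constant): ∫M dx = -3x^2 + x^2y^2 + h(y).
Differentiate w.r.t. y and set equal to N: all terms match, so h'(y) = 0 and h is a constant absorbed into C.
General solution: -3x^2 + x^2y^2 = C.


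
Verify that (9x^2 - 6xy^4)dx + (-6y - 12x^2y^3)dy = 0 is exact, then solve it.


Check exactness: ∂M/∂y = -24xy^3 and ∂N/∂x = -24xy^3; equal, so the equation is exact.
Integrate M with respect to x (treating y as constant): ∫M dx = 3x^3 - 3x^2y^4 + h(y).
Differentiate w.r.t. y and set equal to N: the x-dependent terms already match, leaving h'(y) = -6y. Integrate: h(y) = -3y^2.
So F(x,y) = 3x^3 - 3y^2 - 3x^2y^4.
General solution: 3x^3 - 3y^2 - 3x^2y^4 = C.


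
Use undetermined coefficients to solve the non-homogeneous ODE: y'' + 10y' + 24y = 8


Characteristic roots of r² + 10r + 24 = 0 are -6, -4.
y_h = C₁e^(-6x) + C₂e^(-4x).
Constant forcing; try y_p = A. Then 24A = 8 ⇒ A = 1/3.
General solution: y = C₁e^(-6x) + C₂e^(-4x) + 1/3.


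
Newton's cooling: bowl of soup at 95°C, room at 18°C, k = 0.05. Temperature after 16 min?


Newton's law: dT/dt = -k(T - T_a) has solution T(t) = T_a + (T₀ - T_a)e^(-kt).
Plug in T_a = 18, T₀ = 95, k = 0.05, t = 16: T(16) = 18 + (77)e^(-0.80) ≈ 52.6°C.


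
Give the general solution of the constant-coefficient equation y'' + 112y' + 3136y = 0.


Characteristic equation: r² + 112r + 3136 = 0, i.e. (r + 56)² = 0.
Repeated root r = -56; include an x factor for the second linearly independent solution.
General solution: y = (C₁ + C₂x)e^(-56x).


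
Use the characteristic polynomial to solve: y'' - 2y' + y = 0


Characteristic equation: r² - 2r + 1 = 0, i.e. (r - 1)² = 0.
Repeated root r = 1; include an x factor for the second linearly independent solution.
General solution: y = (C₁ + C₂x)e^(x).


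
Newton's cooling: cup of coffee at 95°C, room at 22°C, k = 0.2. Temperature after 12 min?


Newton's law: dT/dt = -k(T - T_a) has solution T(t) = T_a + (T₀ - T_a)e^(-kt).
Plug in T_a = 22, T₀ = 95, k = 0.2, t = 12: T(12) = 22 + (73)e^(-2.40) ≈ 28.6°C.


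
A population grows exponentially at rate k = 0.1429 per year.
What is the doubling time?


Exponential growth: P(t) = P₀ e^(0.1429t). Set P(t)/P₀ = 2: e^(0.1429t) = 2.
Solve: t = ln(2)/0.1429 ≈ 4.85 years.


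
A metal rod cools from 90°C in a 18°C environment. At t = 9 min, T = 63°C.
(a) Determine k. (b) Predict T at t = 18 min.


Newton's law: T(t) = T_a + (T₀ - T_a)e^(-kt).
(a) Use T(9) = 63: (63 - 18)/(90 - 18) = e^(-k·9), so k = -ln(0.625)/9 ≈ 0.0522.
(b) Apply k to t = 18: T(18) = 18 + (72)e^(-0.940) ≈ 46.1°C.


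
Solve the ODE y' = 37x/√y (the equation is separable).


Separate: √y dy = 37x dx.
Integrate: (2/3)y^(3/2) = (37/2)x² + C.


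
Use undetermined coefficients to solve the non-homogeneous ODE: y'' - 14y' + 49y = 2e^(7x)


Characteristic polynomial (r - 7)² = 0; repeated root r = 7.
y_h = (C₁ + C₂x)e^(7x). Forcing matches the repeated root (resonance), so try y_p = Ax² e^(7x).
Substitute and solve for A: 2A = 2, so A = 1.
General solution: y = (C₁ + C₂x + x²)e^(7x).


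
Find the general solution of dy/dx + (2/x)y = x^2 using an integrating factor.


P(x) = 2/x ⇒ μ = x^2.
(x^2 y)' = x^4 ⇒ x^2 y = x^5/(5) + C.
Solve for y: y = (1/5)x^3 + C/x^2.


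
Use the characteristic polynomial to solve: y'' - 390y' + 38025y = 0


Characteristic equation: r² - 390r + 38025 = 0, i.e. (r - 195)² = 0.
Repeated root r = 195; include an x factor for the second linearly independent solution.
General solution: y = (C₁ + C₂x)e^(195x).


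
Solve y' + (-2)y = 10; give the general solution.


P(x) = -2 ⇒ μ = e^(-2x).
(μ y)' = 10e^(-2x) ⇒ μ y = -5e^(-2x) + C.
Divide by μ: y = -5 + Ce^(2x).


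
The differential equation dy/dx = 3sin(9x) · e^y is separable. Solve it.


Separate: e^(-y) dy = 3sin(9x) dx.
Integrate: -e^(-y) = -(1/3)cos(9x) + C₀.
Rearrange: e^(-y) = (1/3)cos(9x) + C.


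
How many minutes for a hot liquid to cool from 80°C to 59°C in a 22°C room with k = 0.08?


From T(t) = T_a + (T₀ - T_a)e^(-kt), set T(t) = 59:
(59 - 22) / (80 - 22) = e^(-0.08t), so t = -ln(0.638)/0.08 ≈ 5.6 minutes.


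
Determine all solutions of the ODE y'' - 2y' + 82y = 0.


Characteristic equation: r² - 2r + 82 = 0.
Discriminant is negative; roots r = 1 ± 9i (complex conjugate pair).
General solution uses e^(α x)(C₁ cos(β x) + C₂ sin(β x)): y = e^(x)(C₁cos(9x) + C₂sin(9x)).


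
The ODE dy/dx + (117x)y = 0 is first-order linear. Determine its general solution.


P(x) = 117x ⇒ μ = e^((117/2)x²).
Q(x) = 0 so μ y is constant: y = Ce^(-(117/2)x²).


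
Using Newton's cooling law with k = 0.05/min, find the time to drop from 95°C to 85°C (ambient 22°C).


From T(t) = T_a + (T₀ - T_a)e^(-kt), set T(t) = 85:
(85 - 22) / (95 - 22) = e^(-0.05t), so t = -ln(0.863)/0.05 ≈ 2.9 minutes.


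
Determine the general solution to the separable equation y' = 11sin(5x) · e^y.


Separate: e^(-y) dy = 11sin(5x) dx.
Integrate: -e^(-y) = -(11/5)cos(5x) + C₀.
Rearrange: e^(-y) = (11/5)cos(5x) + C.


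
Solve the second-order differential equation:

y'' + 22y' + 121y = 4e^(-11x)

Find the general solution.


Characteristic polynomial (r + 11)² = 0; repeated root r = -11.
y_h = (C₁ + C₂x)e^(-11x). Forcing matches the repeated root (resonance), so try y_p = Ax² e^(-11x).
Substitute and solve for A: 2A = 4, so A = 2.
General solution: y = (C₁ + C₂x + 2x²)e^(-11x).


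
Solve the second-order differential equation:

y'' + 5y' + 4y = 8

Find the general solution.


Characteristic roots of r² + 5r + 4 = 0 are -1, -4.
y_h = C₁e^(-x) + C₂e^(-4x).
Constant forcing; try y_p = A. Then 4A = 8 ⇒ A = 2.
General solution: y = C₁e^(-x) + C₂e^(-4x) + 2.


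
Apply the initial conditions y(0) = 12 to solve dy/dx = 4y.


General solution of y' = 4y is y = Ce^(4x).
Apply y(0) = 12: C = 12.
Particular solution: y = 12e^(4x).


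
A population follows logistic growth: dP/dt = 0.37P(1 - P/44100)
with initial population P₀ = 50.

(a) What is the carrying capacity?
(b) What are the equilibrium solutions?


Logistic ODE dP/dt = 0.37P(1 - P/44100) has equilibria where dP/dt = 0, i.e. P = 0 or P = 44100.
The coefficient (1 - P/K) = 0 when P = K, identifying K = 44100 as the carrying capacity.
(a) K = 44100; (b) equilibria P = 0 and P = 44100.


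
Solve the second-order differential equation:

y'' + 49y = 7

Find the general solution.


Homogeneous part: r² + 49 = 0 ⇒ r = ±7i, so y_h = C₁cos(7x) + C₂sin(7x).
Try constant y_p = A; plug in: 49A = 7 ⇒ A = 1/7.
General solution: y = C₁cos(7x) + C₂sin(7x) + 1/7.


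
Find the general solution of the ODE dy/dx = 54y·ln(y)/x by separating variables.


Separate: dy/[y ln(y)] = 54 dx/x.
Substitute u = ln(y): du/u = 54 dx/x.
Integrate: ln|ln(y)| = 54ln|x| + C₀, hence ln(y) = C·x^54.


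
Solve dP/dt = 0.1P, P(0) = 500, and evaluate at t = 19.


The ODE dP/dt = 0.1P has solution P(t) = P(0)e^(0.1t).
Substitute P(0) = 500 and t = 19: P(19) = 500 e^(1.90) ≈ 3343.


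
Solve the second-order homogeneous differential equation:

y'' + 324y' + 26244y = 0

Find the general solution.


Characteristic equation: r² + 324r + 26244 = 0, i.e. (r + 162)² = 0.
Repeated root r = -162; include an x factor for the second linearly independent solution.
General solution: y = (C₁ + C₂x)e^(-162x).


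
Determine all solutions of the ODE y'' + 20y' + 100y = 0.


Characteristic equation: r² + 20r + 100 = 0, i.e. (r + 10)² = 0.
Repeated root r = -10; include an x factor for the second linearly independent solution.
General solution: y = (C₁ + C₂x)e^(-10x).


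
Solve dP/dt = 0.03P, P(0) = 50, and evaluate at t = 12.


The ODE dP/dt = 0.03P has solution P(t) = P(0)e^(0.03t).
Substitute P(0) = 50 and t = 12: P(12) = 50 e^(0.36) ≈ 72.


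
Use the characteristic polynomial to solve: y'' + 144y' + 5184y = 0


Characteristic equation: r² + 144r + 5184 = 0, i.e. (r + 72)² = 0.
Repeated root r = -72; include an x factor for the second linearly independent solution.
General solution: y = (C₁ + C₂x)e^(-72x).


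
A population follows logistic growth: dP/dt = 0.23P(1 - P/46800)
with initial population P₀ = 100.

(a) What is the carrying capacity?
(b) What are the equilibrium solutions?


Logistic ODE dP/dt = 0.23P(1 - P/46800) has equilibria where dP/dt = 0, i.e. P = 0 or P = 46800.
The coefficient (1 - P/K) = 0 when P = K, identifying K = 46800 as the carrying capacity.
(a) K = 46800; (b) equilibria P = 0 and P = 46800.


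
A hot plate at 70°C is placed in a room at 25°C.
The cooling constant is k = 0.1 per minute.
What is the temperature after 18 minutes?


Newton's law: dT/dt = -k(T - T_a) has solution T(t) = T_a + (T₀ - T_a)e^(-kt).
Plug in T_a = 25, T₀ = 70, k = 0.1, t = 18: T(18) = 25 + (45)e^(-1.80) ≈ 32.4°C.


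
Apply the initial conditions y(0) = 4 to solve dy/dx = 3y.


General solution of y' = 3y is y = Ce^(3x).
Apply y(0) = 4: C = 4.
Particular solution: y = 4e^(3x).


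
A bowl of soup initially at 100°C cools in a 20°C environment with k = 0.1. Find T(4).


Newton's law: dT/dt = -k(T - T_a) has solution T(t) = T_a + (T₀ - T_a)e^(-kt).
Plug in T_a = 20, T₀ = 100, k = 0.1, t = 4: T(4) = 20 + (80)e^(-0.40) ≈ 73.6°C.


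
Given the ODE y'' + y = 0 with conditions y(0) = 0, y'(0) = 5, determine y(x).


Characteristic roots of r² + 1 = 0 are ±1i, so y = C₁cos(x) + C₂sin(x).
Apply y(0) = 0: C₁ = 0. Differentiate and apply y'(0) = 5: 1·C₂ = 5, so C₂ = 5.
Particular solution: y = 5sin(x).


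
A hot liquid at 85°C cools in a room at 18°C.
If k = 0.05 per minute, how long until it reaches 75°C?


From T(t) = T_a + (T₀ - T_a)e^(-kt), set T(t) = 75:
(75 - 18) / (85 - 18) = e^(-0.05t), so t = -ln(0.851)/0.05 ≈ 3.2 minutes.


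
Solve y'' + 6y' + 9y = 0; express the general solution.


Characteristic equation: r² + 6r + 9 = 0, i.e. (r + 3)² = 0.
Repeated root r = -3; include an x factor for the second linearly independent solution.
General solution: y = (C₁ + C₂x)e^(-3x).


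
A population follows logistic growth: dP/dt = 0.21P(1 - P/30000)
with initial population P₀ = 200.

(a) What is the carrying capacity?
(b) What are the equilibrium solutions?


Logistic ODE dP/dt = 0.21P(1 - P/30000) has equilibria where dP/dt = 0, i.e. P = 0 or P = 30000.
The coefficient (1 - P/K) = 0 when P = K, identifying K = 30000 as the carrying capacity.
(a) K = 30000; (b) equilibria P = 0 and P = 30000.


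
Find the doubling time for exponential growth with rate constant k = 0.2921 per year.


Exponential growth: P(t) = P₀ e^(0.2921t). Set P(t)/P₀ = 2: e^(0.2921t) = 2.
Solve: t = ln(2)/0.2921 ≈ 2.37 years.


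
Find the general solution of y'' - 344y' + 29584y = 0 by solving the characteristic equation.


Characteristic equation: r² - 344r + 29584 = 0, i.e. (r - 172)² = 0.
Repeated root r = 172; include an x factor for the second linearly independent solution.
General solution: y = (C₁ + C₂x)e^(172x).


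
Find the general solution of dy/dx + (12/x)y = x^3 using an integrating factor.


P(x) = 12/x ⇒ μ = x^12.
(x^12 y)' = x^15 ⇒ x^12 y = x^16/(16) + C.
Solve for y: y = (1/16)x^4 + C/x^12.


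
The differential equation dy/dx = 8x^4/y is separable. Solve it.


Separate variables: y dy = 8x^4 dx.
Integrate both sides: y²/2 = (8/5)x^5 + C₀.
Multiply by 2: y² = (16/5)x^5 + C.


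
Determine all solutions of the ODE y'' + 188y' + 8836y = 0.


Characteristic equation: r² + 188r + 8836 = 0, i.e. (r + 94)² = 0.
Repeated root r = -94; include an x factor for the second linearly independent solution.
General solution: y = (C₁ + C₂x)e^(-94x).


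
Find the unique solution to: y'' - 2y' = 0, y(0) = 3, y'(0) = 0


Characteristic roots of r² - 2r = 0 are 2, 0.
General solution y = c₁ e^(2x) + c₂.
Apply y(0) = 3: c₁ + c₂ = 3. Apply y'(0) = 0: 2 c₁ + 0 c₂ = 0.
Solve: c₁ = 0, c₂ = 3.
Particular solution: y = 0e^(2x) + 3.


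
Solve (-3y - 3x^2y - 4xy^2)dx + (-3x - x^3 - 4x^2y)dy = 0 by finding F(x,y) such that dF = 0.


Check exactness: ∂M/∂y = -3 - 3x^2 - 8xy and ∂N/∂x = -3 - 3x^2 - 8xy; equal, so the equation is exact.
Integrate M with respect to x (treating y as constant): ∫M dx = -3xy - x^3y - 2x^2y^2 + h(y).
Differentiate w.r.t. y and set equal to N: all terms match, so h'(y) = 0 and h is a constant absorbed into C.
General solution: -3xy - x^3y - 2x^2y^2 = C.


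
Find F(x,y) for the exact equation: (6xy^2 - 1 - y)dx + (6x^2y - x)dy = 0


Check exactness: ∂M/∂y = 12xy - 1 and ∂N/∂x = 12xy - 1; equal, so the equation is exact.
Integrate M with respect to x (treating y as constant): ∫M dx = 3x^2y^2 - x - xy + h(y).
Differentiate w.r.t. y and set equal to N: all terms match, so h'(y) = 0 and h is a constant absorbed into C.
General solution: 3x^2y^2 - x - xy = C.


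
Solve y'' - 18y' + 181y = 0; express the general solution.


Characteristic equation: r² - 18r + 181 = 0.
Discriminant is negative; roots r = 9 ± 10i (complex conjugate pair).
General solution uses e^(α x)(C₁ cos(β x) + C₂ sin(β x)): y = e^(9x)(C₁cos(10x) + C₂sin(10x)).


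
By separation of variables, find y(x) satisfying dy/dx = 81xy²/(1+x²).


Separate: dy/y² = 81x/(1+x²) dx.
Integrate LHS: ∫ dy/y² = -1/y.
Integrate RHS via u = 1+x²: (81/2)ln(1+x²) + C.
Result: -1/y = (81/2)ln(1+x²) + C.


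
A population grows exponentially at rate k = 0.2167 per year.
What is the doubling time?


Exponential growth: P(t) = P₀ e^(0.2167t). Set P(t)/P₀ = 2: e^(0.2167t) = 2.
Solve: t = ln(2)/0.2167 ≈ 3.20 years.


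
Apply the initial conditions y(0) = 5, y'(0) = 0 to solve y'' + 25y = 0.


Characteristic roots of r² + 25 = 0 are ±5i, so y = C₁cos(5x) + C₂sin(5x).
Apply y(0) = 5: C₁ = 5. Differentiate and apply y'(0) = 0: 5·C₂ = 0, so C₂ = 0.
Particular solution: y = 5cos(5x).


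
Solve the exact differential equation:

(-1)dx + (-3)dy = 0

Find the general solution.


Check exactness: ∂M/∂y = 0 and ∂N/∂x = 0; equal, so the equation is exact.
Integrate M with respect to x (treating y as constant): ∫M dx = -x + h(y).
Differentiate w.r.t. y and set equal to N: the x-dependent terms already match, leaving h'(y) = -3. Integrate: h(y) = -3y.
So F(x,y) = -3y - x.
General solution: -3y - x = C.


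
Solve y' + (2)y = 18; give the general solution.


P(x) = 2, Q(x) = 18; integrating factor μ = e^(2x).
(μ y)' = 18e^(2x) ⇒ μ y = 9e^(2x) + C.
Divide by μ: y = 9 + Ce^(-2x).


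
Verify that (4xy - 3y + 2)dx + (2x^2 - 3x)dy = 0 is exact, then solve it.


Check exactness: ∂M/∂y = 4x - 3 and ∂N/∂x = 4x - 3; equal, so the equation is exact.
Integrate M with respect to x (treating y as constant): ∫M dx = 2x^2y - 3xy + 2x + h(y).
Differentiate w.r.t. y and set equal to N: all terms match, so h'(y) = 0 and h is a constant absorbed into C.
General solution: 2x^2y - 3xy + 2x = C.


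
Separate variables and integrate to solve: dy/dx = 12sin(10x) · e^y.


Separate: e^(-y) dy = 12sin(10x) dx.
Integrate: -e^(-y) = -(6/5)cos(10x) + C₀.
Rearrange: e^(-y) = (6/5)cos(10x) + C.


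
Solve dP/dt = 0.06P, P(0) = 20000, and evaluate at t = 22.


The ODE dP/dt = 0.06P has solution P(t) = P(0)e^(0.06t).
Substitute P(0) = 20000 and t = 22: P(22) = 20000 e^(1.32) ≈ 74868.


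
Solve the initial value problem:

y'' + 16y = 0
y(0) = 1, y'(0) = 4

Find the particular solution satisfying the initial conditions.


Characteristic roots of r² + 16 = 0 are ±4i, so y = C₁cos(4x) + C₂sin(4x).
Apply y(0) = 1: C₁ = 1. Differentiate and apply y'(0) = 4: 4·C₂ = 4, so C₂ = 1.
Particular solution: y = cos(4x) + sin(4x).


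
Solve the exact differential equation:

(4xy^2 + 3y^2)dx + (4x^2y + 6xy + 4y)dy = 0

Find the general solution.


Check exactness: ∂M/∂y = 8xy + 6y and ∂N/∂x = 8xy + 6y; equal, so the equation is exact.
Integrate M with respect to x (treating y as constant): ∫M dx = 2x^2y^2 + 3xy^2 + h(y).
Differentiate w.r.t. y and set equal to N: the x-dependent terms already match, leaving h'(y) = 4y. Integrate: h(y) = 2y^2.
So F(x,y) = 2x^2y^2 + 3xy^2 + 2y^2.
General solution: 2x^2y^2 + 3xy^2 + 2y^2 = C.


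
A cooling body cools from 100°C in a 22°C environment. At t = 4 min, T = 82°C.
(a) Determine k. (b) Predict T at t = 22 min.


Newton's law: T(t) = T_a + (T₀ - T_a)e^(-kt).
(a) Use T(4) = 82: (82 - 22)/(100 - 22) = e^(-k·4), so k = -ln(0.769)/4 ≈ 0.0656.
(b) Apply k to t = 22: T(22) = 22 + (78)e^(-1.443) ≈ 40.4°C.


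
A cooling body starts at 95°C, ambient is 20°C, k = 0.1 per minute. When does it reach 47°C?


From T(t) = T_a + (T₀ - T_a)e^(-kt), set T(t) = 47:
(47 - 20) / (95 - 20) = e^(-0.1t), so t = -ln(0.360)/0.1 ≈ 10.2 minutes.


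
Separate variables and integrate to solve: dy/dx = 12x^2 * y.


Separate variables: dy/y = 12x^2 dx.
Integrate: ln|y| = 4x^3 + C₀.
Exponentiate: y = Ce^(4x^3).


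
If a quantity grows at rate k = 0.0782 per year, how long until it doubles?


Exponential growth: P(t) = P₀ e^(0.0782t). Set P(t)/P₀ = 2: e^(0.0782t) = 2.
Solve: t = ln(2)/0.0782 ≈ 8.86 years.


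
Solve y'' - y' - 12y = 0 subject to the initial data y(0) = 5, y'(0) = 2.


Characteristic roots of r² - r - 12 = 0 are 4, -3.
General solution y = c₁ e^(4x) + c₂ e^(-3x).
Apply y(0) = 5: c₁ + c₂ = 5. Apply y'(0) = 2: 4 c₁ - 3 c₂ = 2.
Solve: c₁ = 17/7, c₂ = 18/7.
Particular solution: y = (17/7)e^(4x) + (18/7)e^(-3x).


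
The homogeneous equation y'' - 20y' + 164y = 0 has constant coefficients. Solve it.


Characteristic equation: r² - 20r + 164 = 0.
Discriminant is negative; roots r = 10 ± 8i (complex conjugate pair).
General solution uses e^(α x)(C₁ cos(β x) + C₂ sin(β x)): y = e^(10x)(C₁cos(8x) + C₂sin(8x)).


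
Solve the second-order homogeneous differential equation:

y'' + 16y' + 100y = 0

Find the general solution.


Characteristic equation: r² + 16r + 100 = 0.
Discriminant is negative; roots r = -8 ± 6i (complex conjugate pair).
General solution uses e^(α x)(C₁ cos(β x) + C₂ sin(β x)): y = e^(-8x)(C₁cos(6x) + C₂sin(6x)).


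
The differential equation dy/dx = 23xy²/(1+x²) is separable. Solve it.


Separate: dy/y² = 23x/(1+x²) dx.
Integrate LHS: ∫ dy/y² = -1/y.
Integrate RHS via u = 1+x²: (23/2)ln(1+x²) + C.
Result: -1/y = (23/2)ln(1+x²) + C.


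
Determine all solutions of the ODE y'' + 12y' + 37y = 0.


Characteristic equation: r² + 12r + 37 = 0.
Discriminant is negative; roots r = -6 ± 1i (complex conjugate pair).
General solution uses e^(α x)(C₁ cos(β x) + C₂ sin(β x)): y = e^(-6x)(C₁cos(x) + C₂sin(x)).


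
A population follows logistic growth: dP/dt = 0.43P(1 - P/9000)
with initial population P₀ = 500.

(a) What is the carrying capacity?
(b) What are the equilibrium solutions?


Logistic ODE dP/dt = 0.43P(1 - P/9000) has equilibria where dP/dt = 0, i.e. P = 0 or P = 9000.
The coefficient (1 - P/K) = 0 when P = K, identifying K = 9000 as the carrying capacity.
(a) K = 9000; (b) equilibria P = 0 and P = 9000.


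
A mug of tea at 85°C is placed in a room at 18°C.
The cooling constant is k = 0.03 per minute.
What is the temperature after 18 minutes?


Newton's law: dT/dt = -k(T - T_a) has solution T(t) = T_a + (T₀ - T_a)e^(-kt).
Plug in T_a = 18, T₀ = 85, k = 0.03, t = 18: T(18) = 18 + (67)e^(-0.54) ≈ 57.0°C.


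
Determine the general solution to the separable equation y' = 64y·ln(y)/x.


Separate: dy/[y ln(y)] = 64 dx/x.
Substitute u = ln(y): du/u = 64 dx/x.
Integrate: ln|ln(y)| = 64ln|x| + C₀, hence ln(y) = C·x^64.


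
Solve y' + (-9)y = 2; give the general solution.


P(x) = -9 ⇒ μ = e^(-9x).
(μ y)' = 2e^(-9x) ⇒ μ y = -(2/9)e^(-9x) + C.
Divide by μ: y = -2/9 + Ce^(9x).


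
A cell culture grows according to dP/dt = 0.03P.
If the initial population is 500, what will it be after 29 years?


The ODE dP/dt = 0.03P has solution P(t) = P(0)e^(0.03t).
Substitute P(0) = 500 and t = 29: P(29) = 500 e^(0.87) ≈ 1193.


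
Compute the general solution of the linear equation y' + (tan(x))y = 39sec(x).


P(x) = tan(x) ⇒ μ = e^(∫tan(x)dx) = sec(x).
(sec(x) y)' = 39sec²(x) ⇒ sec(x) y = 39tan(x) + C.
Multiply by cos(x): y = 39sin(x) + C·cos(x).


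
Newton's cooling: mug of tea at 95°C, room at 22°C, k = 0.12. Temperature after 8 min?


Newton's law: dT/dt = -k(T - T_a) has solution T(t) = T_a + (T₀ - T_a)e^(-kt).
Plug in T_a = 22, T₀ = 95, k = 0.12, t = 8: T(8) = 22 + (73)e^(-0.96) ≈ 50.0°C.


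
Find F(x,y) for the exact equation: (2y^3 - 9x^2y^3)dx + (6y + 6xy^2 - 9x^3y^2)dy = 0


Check exactness: ∂M/∂y = 6y^2 - 27x^2y^2 and ∂N/∂x = 6y^2 - 27x^2y^2; equal, so the equation is exact.
Integrate M with respect to x (treating y as constant): ∫M dx = 2xy^3 - 3x^3y^3 + h(y).
Differentiate w.r.t. y and set equal to N: the x-dependent terms already match, leaving h'(y) = 6y. Integrate: h(y) = 3y^2.
So F(x,y) = 3y^2 + 2xy^3 - 3x^3y^3.
General solution: 3y^2 + 2xy^3 - 3x^3y^3 = C.


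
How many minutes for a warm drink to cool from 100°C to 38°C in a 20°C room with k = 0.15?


From T(t) = T_a + (T₀ - T_a)e^(-kt), set T(t) = 38:
(38 - 20) / (100 - 20) = e^(-0.15t), so t = -ln(0.225)/0.15 ≈ 9.9 minutes.


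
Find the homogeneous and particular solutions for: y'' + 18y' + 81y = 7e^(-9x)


Characteristic polynomial (r + 9)² = 0; repeated root r = -9.
y_h = (C₁ + C₂x)e^(-9x). Forcing matches the repeated root (resonance), so try y_p = Ax² e^(-9x).
Substitute and solve for A: 2A = 7, so A = 7/2.
General solution: y = (C₁ + C₂x + (7/2)x²)e^(-9x).


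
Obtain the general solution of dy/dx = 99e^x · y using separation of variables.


Separate variables: dy/y = 99e^x dx.
Integrate: ln|y| = 99e^x + C₀.
Exponentiate: y = Ce^(99e^x).


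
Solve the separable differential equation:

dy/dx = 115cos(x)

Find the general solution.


g(y) = 1, so integrate directly: y = ∫ 115cos(x) dx = 115sin(x) + C.


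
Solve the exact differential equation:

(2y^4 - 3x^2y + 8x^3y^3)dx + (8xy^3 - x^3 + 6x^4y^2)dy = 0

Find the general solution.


Check exactness: ∂M/∂y = 8y^3 - 3x^2 + 24x^3y^2 and ∂N/∂x = 8y^3 - 3x^2 + 24x^3y^2; equal, so the equation is exact.
Integrate M with respect to x (treating y as constant): ∫M dx = 2xy^4 - x^3y + 2x^4y^3 + h(y).
Differentiate w.r.t. y and set equal to N: all terms match, so h'(y) = 0 and h is a constant absorbed into C.
General solution: 2xy^4 - x^3y + 2x^4y^3 = C.


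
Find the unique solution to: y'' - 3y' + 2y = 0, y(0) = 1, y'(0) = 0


Characteristic roots of r² - 3r + 2 = 0 are 1, 2.
General solution y = c₁ e^(x) + c₂ e^(2x).
Apply y(0) = 1: c₁ + c₂ = 1. Apply y'(0) = 0: 1 c₁ + 2 c₂ = 0.
Solve: c₁ = 2, c₂ = -1.
Particular solution: y = 2e^(x) - e^(2x).


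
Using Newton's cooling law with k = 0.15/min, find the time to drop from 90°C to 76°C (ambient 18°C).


From T(t) = T_a + (T₀ - T_a)e^(-kt), set T(t) = 76:
(76 - 18) / (90 - 18) = e^(-0.15t), so t = -ln(0.806)/0.15 ≈ 1.4 minutes.


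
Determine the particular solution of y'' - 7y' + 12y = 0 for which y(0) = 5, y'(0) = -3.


Characteristic roots of r² - 7r + 12 = 0 are 3, 4.
General solution y = c₁ e^(3x) + c₂ e^(4x).
Apply y(0) = 5: c₁ + c₂ = 5. Apply y'(0) = -3: 3 c₁ + 4 c₂ = -3.
Solve: c₁ = 23, c₂ = -18.
Particular solution: y = 23e^(3x) - 18e^(4x).


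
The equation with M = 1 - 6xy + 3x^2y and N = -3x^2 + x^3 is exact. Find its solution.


Check exactness: ∂M/∂y = -6x + 3x^2 and ∂N/∂x = -6x + 3x^2; equal, so the equation is exact.
Integrate M with respect to x (treating y as constant): ∫M dx = x - 3x^2y + x^3y + h(y).
Differentiate w.r.t. y and set equal to N: all terms match, so h'(y) = 0 and h is a constant absorbed into C.
General solution: x - 3x^2y + x^3y = C.


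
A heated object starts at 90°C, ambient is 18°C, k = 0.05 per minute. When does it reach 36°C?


From T(t) = T_a + (T₀ - T_a)e^(-kt), set T(t) = 36:
(36 - 18) / (90 - 18) = e^(-0.05t), so t = -ln(0.250)/0.05 ≈ 27.7 minutes.


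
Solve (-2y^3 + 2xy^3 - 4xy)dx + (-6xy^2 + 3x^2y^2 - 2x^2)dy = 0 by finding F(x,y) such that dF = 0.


Check exactness: ∂M/∂y = -6y^2 + 6xy^2 - 4x and ∂N/∂x = -6y^2 + 6xy^2 - 4x; equal, so the equation is exact.
Integrate M with respect to x (treating y as constant): ∫M dx = -2xy^3 + x^2y^3 - 2x^2y + h(y).
Differentiate w.r.t. y and set equal to N: all terms match, so h'(y) = 0 and h is a constant absorbed into C.
General solution: -2xy^3 + x^2y^3 - 2x^2y = C.


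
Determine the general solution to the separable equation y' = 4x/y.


Separate variables: y dy = 4x dx.
Integrate both sides: y²/2 = 2x^2 + C₀.
Multiply by 2: y² = 4x^2 + C.


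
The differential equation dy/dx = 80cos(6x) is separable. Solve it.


g(y) = 1, so integrate directly: y = ∫ 80cos(6x) dx = (40/3)sin(6x) + C.


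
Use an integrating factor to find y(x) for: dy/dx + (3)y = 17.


P(x) = 3, Q(x) = 17; integrating factor μ = e^(3x).
(μ y)' = 17e^(3x) ⇒ μ y = (17/3)e^(3x) + C.
Divide by μ: y = 17/3 + Ce^(-3x).


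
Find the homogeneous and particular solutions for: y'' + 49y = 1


Homogeneous part: r² + 49 = 0 ⇒ r = ±7i, so y_h = C₁cos(7x) + C₂sin(7x).
Try constant y_p = A; plug in: 49A = 1 ⇒ A = 1/49.
General solution: y = C₁cos(7x) + C₂sin(7x) + 1/49.


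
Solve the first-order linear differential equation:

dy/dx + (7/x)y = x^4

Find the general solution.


P(x) = 7/x ⇒ μ = x^7.
(x^7 y)' = x^11 ⇒ x^7 y = x^12/(12) + C.
Solve for y: y = (1/12)x^5 + C/x^7.


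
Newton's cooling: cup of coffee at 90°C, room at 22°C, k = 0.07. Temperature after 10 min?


Newton's law: dT/dt = -k(T - T_a) has solution T(t) = T_a + (T₀ - T_a)e^(-kt).
Plug in T_a = 22, T₀ = 90, k = 0.07, t = 10: T(10) = 22 + (68)e^(-0.70) ≈ 55.8°C.


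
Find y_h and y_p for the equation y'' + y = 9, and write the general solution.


Homogeneous part: r² + 1 = 0 ⇒ r = ±1i, so y_h = C₁cos(x) + C₂sin(x).
Try constant y_p = A; plug in: 1A = 9 ⇒ A = 9.
General solution: y = C₁cos(x) + C₂sin(x) + 9.


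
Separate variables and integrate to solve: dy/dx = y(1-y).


Separate: dy/[y(1-y)] =  dx.
Partial fractions: 1/[y(1-y)] = 1/y + 1/(1-y).
Integrate: ln|y/(1-y)| = x + C₀.
Solve for y: y = 1/(1 + Ce^(-x)).


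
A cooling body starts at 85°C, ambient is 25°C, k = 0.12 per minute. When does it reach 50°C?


From T(t) = T_a + (T₀ - T_a)e^(-kt), set T(t) = 50:
(50 - 25) / (85 - 25) = e^(-0.12t), so t = -ln(0.417)/0.12 ≈ 7.3 minutes.


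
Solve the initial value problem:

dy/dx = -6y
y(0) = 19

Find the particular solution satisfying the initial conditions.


General solution of y' = -6y is y = Ce^(-6x).
Apply y(0) = 19: C = 19.
Particular solution: y = 19e^(-6x).


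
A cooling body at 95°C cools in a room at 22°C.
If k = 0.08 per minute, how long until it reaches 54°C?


From T(t) = T_a + (T₀ - T_a)e^(-kt), set T(t) = 54:
(54 - 22) / (95 - 22) = e^(-0.08t), so t = -ln(0.438)/0.08 ≈ 10.3 minutes.


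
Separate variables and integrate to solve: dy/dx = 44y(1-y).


Separate: dy/[y(1-y)] = 44 dx.
Partial fractions: 1/[y(1-y)] = 1/y + 1/(1-y).
Integrate: ln|y/(1-y)| = 44x + C₀.
Solve for y: y = 1/(1 + Ce^(-44x)).


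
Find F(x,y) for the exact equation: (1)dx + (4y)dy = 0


Check exactness: ∂M/∂y = 0 and ∂N/∂x = 0; equal, so the equation is exact.
Integrate M with respect to x (treating y as constant): ∫M dx = x + h(y).
Differentiate w.r.t. y and set equal to N: the x-dependent terms already match, leaving h'(y) = 4y. Integrate: h(y) = 2y^2.
So F(x,y) = 2y^2 + x.
General solution: 2y^2 + x = C.


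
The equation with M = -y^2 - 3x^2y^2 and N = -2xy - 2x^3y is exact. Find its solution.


Check exactness: ∂M/∂y = -2y - 6x^2y and ∂N/∂x = -2y - 6x^2y; equal, so the equation is exact.
Integrate M with respect to x (treating y as constant): ∫M dx = -xy^2 - x^3y^2 + h(y).
Differentiate w.r.t. y and set equal to N: all terms match, so h'(y) = 0 and h is a constant absorbed into C.
General solution: -xy^2 - x^3y^2 = C.


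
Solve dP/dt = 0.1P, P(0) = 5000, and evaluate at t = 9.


The ODE dP/dt = 0.1P has solution P(t) = P(0)e^(0.1t).
Substitute P(0) = 5000 and t = 9: P(9) = 5000 e^(0.90) ≈ 12298.


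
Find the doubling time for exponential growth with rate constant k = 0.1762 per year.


Exponential growth: P(t) = P₀ e^(0.1762t). Set P(t)/P₀ = 2: e^(0.1762t) = 2.
Solve: t = ln(2)/0.1762 ≈ 3.93 years.


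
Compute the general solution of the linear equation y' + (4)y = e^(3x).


P(x) = 4 ⇒ μ = e^(4x).
(μ y)' = e^(7x) ⇒ μ y = e^(7x)/7 + C.
Divide by μ: y = (1/7)e^(3x) + Ce^(-4x).


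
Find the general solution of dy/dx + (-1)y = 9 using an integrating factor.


P(x) = -1 ⇒ μ = e^(-x).
(μ y)' = 9e^(-x) ⇒ μ y = -9e^(-x) + C.
Divide by μ: y = -9 + Ce^(x).


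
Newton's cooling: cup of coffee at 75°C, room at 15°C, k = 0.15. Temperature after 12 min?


Newton's law: dT/dt = -k(T - T_a) has solution T(t) = T_a + (T₀ - T_a)e^(-kt).
Plug in T_a = 15, T₀ = 75, k = 0.15, t = 12: T(12) = 15 + (60)e^(-1.80) ≈ 24.9°C.


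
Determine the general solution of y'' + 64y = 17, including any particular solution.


Homogeneous part: r² + 64 = 0 ⇒ r = ±8i, so y_h = C₁cos(8x) + C₂sin(8x).
Try constant y_p = A; plug in: 64A = 17 ⇒ A = 17/64.
General solution: y = C₁cos(8x) + C₂sin(8x) + 17/64.


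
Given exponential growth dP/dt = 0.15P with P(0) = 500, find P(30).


The ODE dP/dt = 0.15P has solution P(t) = P(0)e^(0.15t).
Substitute P(0) = 500 and t = 30: P(30) = 500 e^(4.50) ≈ 45009.


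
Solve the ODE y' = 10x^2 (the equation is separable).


Integrate both sides with respect to x: y = ∫ 10x^2 dx = (10/3)x^3 + C.


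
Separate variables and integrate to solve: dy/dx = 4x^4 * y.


Separate variables: dy/y = 4x^4 dx.
Integrate: ln|y| = (4/5)x^5 + C₀.
Exponentiate: y = Ce^((4/5)x^5).


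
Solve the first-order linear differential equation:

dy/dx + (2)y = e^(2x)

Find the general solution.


P(x) = 2 ⇒ μ = e^(2x).
(μ y)' = e^(4x) ⇒ μ y = (1/4)e^(4x) + C.
Divide by μ: y = (1/4)e^(2x) + Ce^(-2x).


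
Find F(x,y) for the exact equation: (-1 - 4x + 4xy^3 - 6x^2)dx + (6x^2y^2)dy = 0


Check exactness: ∂M/∂y = 12xy^2 and ∂N/∂x = 12xy^2; equal, so the equation is exact.
Integrate M with respect to x (treating y as constant): ∫M dx = -x - 2x^2 + 2x^2y^3 - 2x^3 + h(y).
Differentiate w.r.t. y and set equal to N: all terms match, so h'(y) = 0 and h is a constant absorbed into C.
General solution: -x - 2x^2 + 2x^2y^3 - 2x^3 = C.


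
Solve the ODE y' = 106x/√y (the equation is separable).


Separate: √y dy = 106x dx.
Integrate: (2/3)y^(3/2) = 53x² + C.


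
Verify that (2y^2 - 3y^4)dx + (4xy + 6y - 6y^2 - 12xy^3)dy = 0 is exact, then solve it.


Check exactness: ∂M/∂y = 4y - 12y^3 and ∂N/∂x = 4y - 12y^3; equal, so the equation is exact.
Integrate M with respect to x (treating y as constant): ∫M dx = 2xy^2 - 3xy^4 + h(y).
Differentiate w.r.t. y and set equal to N: the x-dependent terms already match, leaving h'(y) = 6y - 6y^2. Integrate: h(y) = 3y^2 - 2y^3.
So F(x,y) = 2xy^2 + 3y^2 - 2y^3 - 3xy^4.
General solution: 2xy^2 + 3y^2 - 2y^3 - 3xy^4 = C.


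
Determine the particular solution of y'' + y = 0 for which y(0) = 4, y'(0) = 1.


Characteristic roots of r² + 1 = 0 are ±1i, so y = C₁cos(x) + C₂sin(x).
Apply y(0) = 4: C₁ = 4. Differentiate and apply y'(0) = 1: 1·C₂ = 1, so C₂ = 1.
Particular solution: y = 4cos(x) + sin(x).


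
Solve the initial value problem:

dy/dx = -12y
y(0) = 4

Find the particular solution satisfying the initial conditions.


General solution of y' = -12y is y = Ce^(-12x).
Apply y(0) = 4: C = 4.
Particular solution: y = 4e^(-12x).


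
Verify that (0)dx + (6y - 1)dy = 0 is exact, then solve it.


Check exactness: ∂M/∂y = 0 and ∂N/∂x = 0; equal, so the equation is exact.
Integrate M with respect to x (treating y as constant): ∫M dx = 0 + h(y).
Differentiate w.r.t. y and set equal to N: the x-dependent terms already match, leaving h'(y) = 6y - 1. Integrate: h(y) = 3y^2 - y.
So F(x,y) = 3y^2 - y.
General solution: 3y^2 - y = C.


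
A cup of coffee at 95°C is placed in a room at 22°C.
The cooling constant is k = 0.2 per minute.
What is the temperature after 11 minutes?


Newton's law: dT/dt = -k(T - T_a) has solution T(t) = T_a + (T₀ - T_a)e^(-kt).
Plug in T_a = 22, T₀ = 95, k = 0.2, t = 11: T(11) = 22 + (73)e^(-2.20) ≈ 30.1°C.


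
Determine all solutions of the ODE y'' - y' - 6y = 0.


Characteristic equation: r² - r - 6 = 0.
Factor: (r + 2)(r - 3) = 0 ⇒ r = -2, 3 (distinct real).
General solution: y = C₁e^(-2x) + C₂e^(3x).


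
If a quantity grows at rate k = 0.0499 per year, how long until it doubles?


Exponential growth: P(t) = P₀ e^(0.0499t). Set P(t)/P₀ = 2: e^(0.0499t) = 2.
Solve: t = ln(2)/0.0499 ≈ 13.89 years.


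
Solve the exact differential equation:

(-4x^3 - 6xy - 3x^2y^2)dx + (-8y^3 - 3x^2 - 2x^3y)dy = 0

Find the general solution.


Check exactness: ∂M/∂y = -6x - 6x^2y and ∂N/∂x = -6x - 6x^2y; equal, so the equation is exact.
Integrate M with respect to x (treating y as constant): ∫M dx = -x^4 - 3x^2y - x^3y^2 + h(y).
Differentiate w.r.t. y and set equal to N: the x-dependent terms already match, leaving h'(y) = -8y^3. Integrate: h(y) = -2y^4.
So F(x,y) = -x^4 - 2y^4 - 3x^2y - x^3y^2.
General solution: -x^4 - 2y^4 - 3x^2y - x^3y^2 = C.


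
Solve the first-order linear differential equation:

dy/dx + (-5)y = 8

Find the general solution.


P(x) = -5 ⇒ μ = e^(-5x).
(μ y)' = 8e^(-5x) ⇒ μ y = -(8/5)e^(-5x) + C.
Divide by μ: y = -8/5 + Ce^(5x).


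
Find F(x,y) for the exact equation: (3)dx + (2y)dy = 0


Check exactness: ∂M/∂y = 0 and ∂N/∂x = 0; equal, so the equation is exact.
Integrate M with respect to x (treating y as constant): ∫M dx = 3x + h(y).
Differentiate w.r.t. y and set equal to N: the x-dependent terms already match, leaving h'(y) = 2y. Integrate: h(y) = y^2.
So F(x,y) = 3x + y^2.
General solution: 3x + y^2 = C.


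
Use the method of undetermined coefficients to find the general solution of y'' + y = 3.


Homogeneous part: r² + 1 = 0 ⇒ r = ±1i, so y_h = C₁cos(x) + C₂sin(x).
Try constant y_p = A; plug in: 1A = 3 ⇒ A = 3.
General solution: y = C₁cos(x) + C₂sin(x) + 3.


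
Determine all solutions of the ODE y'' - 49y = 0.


Characteristic equation: r² - 49 = 0.
Factor: (r - 7)(r + 7) = 0 ⇒ r = 7, -7 (distinct real).
General solution: y = C₁e^(7x) + C₂e^(-7x).


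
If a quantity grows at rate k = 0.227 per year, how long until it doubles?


Exponential growth: P(t) = P₀ e^(0.227t). Set P(t)/P₀ = 2: e^(0.227t) = 2.
Solve: t = ln(2)/0.227 ≈ 3.05 years.


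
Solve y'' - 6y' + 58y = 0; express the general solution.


Characteristic equation: r² - 6r + 58 = 0.
Discriminant is negative; roots r = 3 ± 7i (complex conjugate pair).
General solution uses e^(α x)(C₁ cos(β x) + C₂ sin(β x)): y = e^(3x)(C₁cos(7x) + C₂sin(7x)).


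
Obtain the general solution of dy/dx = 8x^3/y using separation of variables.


Separate variables: y dy = 8x^3 dx.
Integrate both sides: y²/2 = 2x^4 + C₀.
Multiply by 2: y² = 4x^4 + C.


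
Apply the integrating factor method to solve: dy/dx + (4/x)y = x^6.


P(x) = 4/x ⇒ μ = x^4.
(x^4 y)' = x^10 ⇒ x^4 y = x^11/(11) + C.
Solve for y: y = (1/11)x^7 + C/x^4.


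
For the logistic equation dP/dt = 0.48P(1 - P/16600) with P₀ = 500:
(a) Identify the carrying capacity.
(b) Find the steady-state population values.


Logistic ODE dP/dt = 0.48P(1 - P/16600) has equilibria where dP/dt = 0, i.e. P = 0 or P = 16600.
The coefficient (1 - P/K) = 0 when P = K, identifying K = 16600 as the carrying capacity.
(a) K = 16600; (b) equilibria P = 0 and P = 16600.


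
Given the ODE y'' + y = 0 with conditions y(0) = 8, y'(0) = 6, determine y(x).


Characteristic roots of r² + 1 = 0 are ±1i, so y = C₁cos(x) + C₂sin(x).
Apply y(0) = 8: C₁ = 8. Differentiate and apply y'(0) = 6: 1·C₂ = 6, so C₂ = 6.
Particular solution: y = 8cos(x) + 6sin(x).


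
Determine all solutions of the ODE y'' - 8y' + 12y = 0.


Characteristic equation: r² - 8r + 12 = 0.
Factor: (r - 2)(r - 6) = 0 ⇒ r = 2, 6 (distinct real).
General solution: y = C₁e^(2x) + C₂e^(6x).


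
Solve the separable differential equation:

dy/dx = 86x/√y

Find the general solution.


Separate: √y dy = 86x dx.
Integrate: (2/3)y^(3/2) = 43x² + C.


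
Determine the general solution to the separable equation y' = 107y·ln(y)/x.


Separate: dy/[y ln(y)] = 107 dx/x.
Substitute u = ln(y): du/u = 107 dx/x.
Integrate: ln|ln(y)| = 107ln|x| + C₀, hence ln(y) = C·x^107.


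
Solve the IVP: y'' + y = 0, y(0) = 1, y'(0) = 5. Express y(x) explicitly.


Characteristic roots of r² + 1 = 0 are ±1i, so y = C₁cos(x) + C₂sin(x).
Apply y(0) = 1: C₁ = 1. Differentiate and apply y'(0) = 5: 1·C₂ = 5, so C₂ = 5.
Particular solution: y = cos(x) + 5sin(x).


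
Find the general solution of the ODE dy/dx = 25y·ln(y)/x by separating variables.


Separate: dy/[y ln(y)] = 25 dx/x.
Substitute u = ln(y): du/u = 25 dx/x.
Integrate: ln|ln(y)| = 25ln|x| + C₀, hence ln(y) = C·x^25.


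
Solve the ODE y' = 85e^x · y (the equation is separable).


Separate variables: dy/y = 85e^x dx.
Integrate: ln|y| = 85e^x + C₀.
Exponentiate: y = Ce^(85e^x).
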